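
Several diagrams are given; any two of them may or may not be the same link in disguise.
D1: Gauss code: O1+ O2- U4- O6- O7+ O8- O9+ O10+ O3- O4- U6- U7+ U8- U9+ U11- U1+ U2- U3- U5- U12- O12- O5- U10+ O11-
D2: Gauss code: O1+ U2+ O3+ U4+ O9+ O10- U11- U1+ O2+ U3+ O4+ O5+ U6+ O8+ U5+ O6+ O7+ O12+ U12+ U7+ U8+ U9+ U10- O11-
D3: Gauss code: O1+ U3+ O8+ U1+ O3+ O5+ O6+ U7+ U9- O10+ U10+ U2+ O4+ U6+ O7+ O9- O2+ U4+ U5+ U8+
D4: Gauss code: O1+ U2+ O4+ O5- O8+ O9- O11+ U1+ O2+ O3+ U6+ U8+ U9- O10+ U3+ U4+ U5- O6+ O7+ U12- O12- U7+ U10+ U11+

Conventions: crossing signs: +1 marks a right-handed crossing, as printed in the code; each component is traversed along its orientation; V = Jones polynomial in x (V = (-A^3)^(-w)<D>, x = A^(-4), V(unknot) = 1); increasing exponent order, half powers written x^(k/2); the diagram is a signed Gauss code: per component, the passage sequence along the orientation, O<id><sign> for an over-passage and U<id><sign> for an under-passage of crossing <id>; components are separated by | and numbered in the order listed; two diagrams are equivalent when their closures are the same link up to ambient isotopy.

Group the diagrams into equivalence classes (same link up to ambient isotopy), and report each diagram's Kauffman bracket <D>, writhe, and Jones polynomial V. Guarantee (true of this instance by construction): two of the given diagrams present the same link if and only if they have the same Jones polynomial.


classes: {D1} | {D2, D3, D4}
V(D1) = 1  [12 crossings, <D> = A^-12, w = -4]
V(D2) = x^2 + 2x^4 - 2x^5 + x^6 - 2x^7 + x^8  (w +8, c 12, <D> = A^-8 - 2A^-4 + 1 - 2A^4 + 2A^8 + A^16)
V(D3) = x^2 + 2x^4 - 2x^5 + x^6 - 2x^7 + x^8  (w +8, c 10, <D> = A^-8 - 2A^-4 + 1 - 2A^4 + 2A^8 + A^16)
D4 (bracket A^-14 - 2A^-10 + A^-6 - 2A^-2 + 2A^2 + A^10; 12 crossings at w = +6): V = x^2 + 2x^4 - 2x^5 + x^6 - 2x^7 + x^8
insight: 2 classes among 4 diagrams; unequal V(x) rules out equality


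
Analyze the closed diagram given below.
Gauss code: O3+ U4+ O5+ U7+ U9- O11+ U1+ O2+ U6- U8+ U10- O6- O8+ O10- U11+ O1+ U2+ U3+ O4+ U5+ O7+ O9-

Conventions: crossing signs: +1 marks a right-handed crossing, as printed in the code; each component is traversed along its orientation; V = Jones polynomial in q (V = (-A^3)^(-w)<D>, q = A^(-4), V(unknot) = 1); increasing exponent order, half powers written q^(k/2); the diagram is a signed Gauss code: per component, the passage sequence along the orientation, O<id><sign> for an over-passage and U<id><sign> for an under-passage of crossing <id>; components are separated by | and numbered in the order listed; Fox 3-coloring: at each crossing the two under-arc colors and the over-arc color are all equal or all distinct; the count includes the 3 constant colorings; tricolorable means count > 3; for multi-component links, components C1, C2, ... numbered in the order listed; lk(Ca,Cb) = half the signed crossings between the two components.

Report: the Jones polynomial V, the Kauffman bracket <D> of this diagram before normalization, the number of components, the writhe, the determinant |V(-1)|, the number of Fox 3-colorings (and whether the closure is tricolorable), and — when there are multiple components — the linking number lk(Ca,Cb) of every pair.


V(q) = q^2 + 2q^4 - 2q^5 + q^6 - 2q^7 + q^8
bracket: -A^-17 + 2A^-13 - A^-9 + 2A^-5 - 2A^-1 - A^7, w = +5
1 component, writhe +5, over 11 crossings
det 9, colorings 27 of 3^11 — tricolorable
observation: V spans 6 powers of q: at least 6 crossings in any diagram


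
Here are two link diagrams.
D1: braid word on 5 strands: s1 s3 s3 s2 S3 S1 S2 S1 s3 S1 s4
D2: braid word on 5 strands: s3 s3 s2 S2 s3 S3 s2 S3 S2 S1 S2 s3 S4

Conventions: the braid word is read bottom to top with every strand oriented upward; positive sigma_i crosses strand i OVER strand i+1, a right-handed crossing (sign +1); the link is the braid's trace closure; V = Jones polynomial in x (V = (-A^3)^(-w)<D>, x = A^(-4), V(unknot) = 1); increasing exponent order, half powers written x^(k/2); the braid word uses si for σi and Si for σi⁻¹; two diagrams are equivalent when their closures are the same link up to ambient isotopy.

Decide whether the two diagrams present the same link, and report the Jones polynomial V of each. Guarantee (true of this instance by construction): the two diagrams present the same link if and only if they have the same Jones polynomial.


same link: yes
V(D1) = -x^(-3/2) + x^(-1/2) - 2x^(1/2) + x^(3/2) - 2x^(5/2) + x^(7/2)  [11 crossings, <D> = -A^-11 + 2A^-7 - A^-3 + 2A - A^5 + A^9, w = +1]
D2 (bracket -A^-17 + 2A^-13 - A^-9 + 2A^-5 - A^-1 + A^3; 13 crossings at w = -1): V = -x^(-3/2) + x^(-1/2) - 2x^(1/2) + x^(3/2) - 2x^(5/2) + x^(7/2)
note: from 11 to 13 crossings by R-moves: one link, two diagrams


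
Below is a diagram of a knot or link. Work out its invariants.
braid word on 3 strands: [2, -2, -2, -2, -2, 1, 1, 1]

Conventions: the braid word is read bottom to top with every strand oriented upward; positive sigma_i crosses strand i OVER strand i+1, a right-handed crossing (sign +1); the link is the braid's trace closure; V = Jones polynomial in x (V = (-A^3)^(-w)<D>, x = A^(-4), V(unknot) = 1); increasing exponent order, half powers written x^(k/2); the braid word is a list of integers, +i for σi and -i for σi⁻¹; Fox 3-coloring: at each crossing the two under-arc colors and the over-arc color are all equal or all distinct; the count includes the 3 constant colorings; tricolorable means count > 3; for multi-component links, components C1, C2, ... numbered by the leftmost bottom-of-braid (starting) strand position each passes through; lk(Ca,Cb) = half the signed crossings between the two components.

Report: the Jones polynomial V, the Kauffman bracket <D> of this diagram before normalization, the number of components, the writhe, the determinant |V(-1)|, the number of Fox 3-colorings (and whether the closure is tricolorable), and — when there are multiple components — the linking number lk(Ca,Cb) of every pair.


V(x) = -x^-3 + x^-2 - x^-1 + 3 - x + x^2 - x^3
bracket: -A^-12 + A^-8 - A^-4 + 3 - A^4 + A^8 - A^12, w = 0
1 component, writhe 0, over 8 crossings
det 9, colorings 27 of 3^8 — tricolorable
observation: V is palindromic (span 6, det 9): x -> 1/x fixes it; necessary, not sufficient, for amphichirality


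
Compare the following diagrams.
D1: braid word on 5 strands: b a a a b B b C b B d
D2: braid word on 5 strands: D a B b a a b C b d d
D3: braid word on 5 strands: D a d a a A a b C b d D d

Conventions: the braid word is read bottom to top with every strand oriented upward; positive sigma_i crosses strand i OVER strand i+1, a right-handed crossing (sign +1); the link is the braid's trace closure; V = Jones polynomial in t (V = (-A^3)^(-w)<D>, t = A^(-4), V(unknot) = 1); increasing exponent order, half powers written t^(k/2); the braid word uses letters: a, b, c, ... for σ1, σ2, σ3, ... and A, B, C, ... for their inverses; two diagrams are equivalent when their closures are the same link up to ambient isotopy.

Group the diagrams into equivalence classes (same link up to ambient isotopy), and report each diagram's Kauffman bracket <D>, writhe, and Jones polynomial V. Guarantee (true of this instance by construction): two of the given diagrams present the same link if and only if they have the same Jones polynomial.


classes: {D1, D2, D3}
V(D1) = -t^(3/2) - 2t^(7/2) + t^(9/2) - t^(11/2) + t^(13/2)  [11 crossings, <D> = -A^-11 + A^-7 - A^-3 + 2A + A^9, w = +5]
V(D2) = -t^(3/2) - 2t^(7/2) + t^(9/2) - t^(11/2) + t^(13/2)  (w +5, c 11, <D> = -A^-11 + A^-7 - A^-3 + 2A + A^9)
V(D3) = -t^(3/2) - 2t^(7/2) + t^(9/2) - t^(11/2) + t^(13/2)  (w +5, c 13, <D> = -A^-11 + A^-7 - A^-3 + 2A + A^9)
insight: one V(t) for all 3 diagrams — one class (guaranteed)


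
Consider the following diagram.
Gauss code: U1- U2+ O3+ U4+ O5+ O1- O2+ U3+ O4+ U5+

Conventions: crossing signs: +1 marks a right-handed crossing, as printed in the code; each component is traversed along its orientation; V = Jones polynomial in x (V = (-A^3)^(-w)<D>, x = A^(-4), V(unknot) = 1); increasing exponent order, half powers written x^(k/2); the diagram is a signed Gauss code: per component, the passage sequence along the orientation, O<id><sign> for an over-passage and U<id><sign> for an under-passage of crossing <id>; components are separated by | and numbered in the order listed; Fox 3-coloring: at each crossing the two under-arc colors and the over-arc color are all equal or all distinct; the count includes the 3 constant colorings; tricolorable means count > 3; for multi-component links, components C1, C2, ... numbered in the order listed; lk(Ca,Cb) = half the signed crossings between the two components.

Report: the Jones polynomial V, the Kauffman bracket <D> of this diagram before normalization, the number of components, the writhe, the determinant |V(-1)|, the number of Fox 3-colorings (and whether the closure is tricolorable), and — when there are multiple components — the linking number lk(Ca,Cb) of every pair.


V(x) = x + x^3 - x^4
bracket: A^-7 - A^-3 - A^5, w = +3
1 component, writhe +3, over 5 crossings
det 3, colorings 9 of 3^5 — tricolorable
observation: |V(-1)| = 3: so tricolorable, since 3 divides 3


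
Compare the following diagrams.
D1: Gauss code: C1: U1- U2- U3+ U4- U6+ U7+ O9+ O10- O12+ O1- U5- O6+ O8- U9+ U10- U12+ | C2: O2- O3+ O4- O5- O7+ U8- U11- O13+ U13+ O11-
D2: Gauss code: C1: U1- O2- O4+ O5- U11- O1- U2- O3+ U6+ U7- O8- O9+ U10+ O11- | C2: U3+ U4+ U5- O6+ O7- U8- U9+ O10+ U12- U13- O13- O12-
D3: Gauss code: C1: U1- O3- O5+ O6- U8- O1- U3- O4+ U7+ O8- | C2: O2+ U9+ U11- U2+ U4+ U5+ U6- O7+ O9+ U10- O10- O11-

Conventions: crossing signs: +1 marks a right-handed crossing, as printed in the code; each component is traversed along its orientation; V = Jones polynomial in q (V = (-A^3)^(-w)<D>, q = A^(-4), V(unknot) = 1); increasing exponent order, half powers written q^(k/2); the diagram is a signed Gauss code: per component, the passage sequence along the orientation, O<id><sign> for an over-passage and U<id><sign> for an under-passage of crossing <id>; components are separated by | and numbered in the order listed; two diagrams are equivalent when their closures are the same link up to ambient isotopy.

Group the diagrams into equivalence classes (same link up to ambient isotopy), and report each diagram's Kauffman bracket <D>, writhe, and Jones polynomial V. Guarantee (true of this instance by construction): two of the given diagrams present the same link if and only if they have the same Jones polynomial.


classes: {D1} | {D2, D3}
V(D1) = -q^(-5/2) - q^(-1/2)  [13 crossings, <D> = A^-1 + A^7, w = -1]
V(D2) = q^(-7/2) - q^(-5/2) + q^(-3/2) - 2q^(-1/2) - q^(3/2)  [13 crossings, <D> = A^-15 + 2A^-7 - A^-3 + A - A^5, w = -3]
V(D3) = q^(-7/2) - q^(-5/2) + q^(-3/2) - 2q^(-1/2) - q^(3/2)  (w -1, c 11, <D> = A^-9 + 2A^-1 - A^3 + A^7 - A^11)
insight: 2 classes among 3 diagrams; unequal V(q) rules out equality


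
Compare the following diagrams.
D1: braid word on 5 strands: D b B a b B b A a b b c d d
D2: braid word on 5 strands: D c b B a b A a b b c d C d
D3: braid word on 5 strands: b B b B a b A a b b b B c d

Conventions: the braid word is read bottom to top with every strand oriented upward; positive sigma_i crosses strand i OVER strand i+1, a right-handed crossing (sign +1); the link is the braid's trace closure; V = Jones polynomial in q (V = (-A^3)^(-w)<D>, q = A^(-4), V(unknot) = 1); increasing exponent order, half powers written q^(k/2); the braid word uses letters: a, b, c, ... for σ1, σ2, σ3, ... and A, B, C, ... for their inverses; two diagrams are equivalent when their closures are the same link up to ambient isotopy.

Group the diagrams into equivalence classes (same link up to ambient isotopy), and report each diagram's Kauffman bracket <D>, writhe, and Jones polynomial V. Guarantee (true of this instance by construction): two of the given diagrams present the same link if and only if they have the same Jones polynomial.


equivalence classes: {D1, D2, D3}
D1 (bracket -A^2 + A^6 + A^14; 14 crossings at w = +6): V = q + q^3 - q^4
D2 (bracket -A^2 + A^6 + A^14; 14 crossings at w = +6): V = q + q^3 - q^4
V(D3) = q + q^3 - q^4  (w +6, c 14, <D> = -A^2 + A^6 + A^14)
observation: all 3 diagrams share one V(q), hence one class


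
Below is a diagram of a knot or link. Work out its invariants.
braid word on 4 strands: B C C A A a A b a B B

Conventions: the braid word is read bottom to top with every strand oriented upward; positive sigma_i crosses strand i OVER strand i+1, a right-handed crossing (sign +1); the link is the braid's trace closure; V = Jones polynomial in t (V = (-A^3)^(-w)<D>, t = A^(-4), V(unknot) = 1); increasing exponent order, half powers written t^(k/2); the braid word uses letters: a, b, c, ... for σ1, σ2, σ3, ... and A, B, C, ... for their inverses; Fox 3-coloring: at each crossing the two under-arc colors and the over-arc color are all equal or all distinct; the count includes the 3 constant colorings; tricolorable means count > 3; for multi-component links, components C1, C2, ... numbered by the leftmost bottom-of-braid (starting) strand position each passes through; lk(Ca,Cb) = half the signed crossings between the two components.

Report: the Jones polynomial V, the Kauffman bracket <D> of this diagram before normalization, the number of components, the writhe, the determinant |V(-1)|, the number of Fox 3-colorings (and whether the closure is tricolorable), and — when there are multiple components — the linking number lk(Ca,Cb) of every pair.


V(t) = t^-8 - t^-7 + 2t^-6 - t^-5 + 2t^-4 + t^-2
bracket: -A^-7 - 2A + A^5 - 2A^9 + A^13 - A^17, w = -5
3 components, writhe -5, over 11 crossings
lk(C1,C2) = -2
linking number lk(C1,C3) = -1
lk(C2,C3): 0
det 8, colorings 3 of 3^11 — not tricolorable
observation: summing lk over 3 pairs gives -3


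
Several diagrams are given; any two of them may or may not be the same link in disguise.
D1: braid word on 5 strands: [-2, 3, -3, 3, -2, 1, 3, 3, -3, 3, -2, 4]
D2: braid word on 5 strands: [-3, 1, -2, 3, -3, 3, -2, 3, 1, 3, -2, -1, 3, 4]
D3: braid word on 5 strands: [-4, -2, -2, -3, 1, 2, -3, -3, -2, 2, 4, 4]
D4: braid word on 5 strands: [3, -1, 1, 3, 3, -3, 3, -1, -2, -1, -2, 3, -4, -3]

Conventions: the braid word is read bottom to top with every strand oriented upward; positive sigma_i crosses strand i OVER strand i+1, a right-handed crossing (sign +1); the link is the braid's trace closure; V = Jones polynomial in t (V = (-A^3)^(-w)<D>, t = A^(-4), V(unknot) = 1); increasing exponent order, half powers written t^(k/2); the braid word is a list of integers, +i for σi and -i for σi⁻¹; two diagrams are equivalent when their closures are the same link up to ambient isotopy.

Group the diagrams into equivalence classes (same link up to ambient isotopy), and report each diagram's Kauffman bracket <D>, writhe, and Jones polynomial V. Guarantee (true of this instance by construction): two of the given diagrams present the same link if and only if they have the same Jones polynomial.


classes: {D1, D2} | {D3} | {D4}
V(D1) = -t^-3 + 2t^-2 - 2t^-1 + 3 - 2t + 2t^2 - t^3  [12 crossings, <D> = -A^-6 + 2A^-2 - 2A^2 + 3A^6 - 2A^10 + 2A^14 - A^18, w = +2]
D2 (bracket -A^-6 + 2A^-2 - 2A^2 + 3A^6 - 2A^10 + 2A^14 - A^18; 14 crossings at w = +2): V = -t^-3 + 2t^-2 - 2t^-1 + 3 - 2t + 2t^2 - t^3
V(D3) = -t^-6 + t^-5 - t^-4 + 2t^-3 - t^-2 + t^-1  [12 crossings, <D> = A^-2 - A^2 + 2A^6 - A^10 + A^14 - A^18, w = -2]
D4 (bracket -A^-18 + A^-14 - A^-10 + 3A^-6 - A^-2 + A^2 - A^6; 14 crossings at w = -2): V = -t^-3 + t^-2 - t^-1 + 3 - t + t^2 - t^3
insight: V(t) takes 3 values over 4 diagrams, fixing the grouping


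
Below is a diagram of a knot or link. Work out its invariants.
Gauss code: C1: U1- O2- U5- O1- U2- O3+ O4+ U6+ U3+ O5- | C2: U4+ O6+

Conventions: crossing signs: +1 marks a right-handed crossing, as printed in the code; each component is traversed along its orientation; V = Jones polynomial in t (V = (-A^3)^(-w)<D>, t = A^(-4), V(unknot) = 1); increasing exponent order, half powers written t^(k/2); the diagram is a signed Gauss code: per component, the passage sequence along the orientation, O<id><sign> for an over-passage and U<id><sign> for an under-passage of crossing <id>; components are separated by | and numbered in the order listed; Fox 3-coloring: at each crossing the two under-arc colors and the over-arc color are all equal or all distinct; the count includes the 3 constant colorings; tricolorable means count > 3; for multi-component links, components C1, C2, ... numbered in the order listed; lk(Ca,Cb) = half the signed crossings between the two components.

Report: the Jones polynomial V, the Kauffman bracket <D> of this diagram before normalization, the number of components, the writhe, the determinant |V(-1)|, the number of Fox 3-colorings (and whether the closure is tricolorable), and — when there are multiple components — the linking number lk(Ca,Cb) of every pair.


V(t) = t^(-7/2) - t^(-5/2) + t^(-3/2) - 2t^(-1/2) - t^(3/2)
bracket: -A^-6 - 2A^2 + A^6 - A^10 + A^14, w = 0
2 components, writhe 0, over 6 crossings
lk(C1,C2) = +1
det 6, colorings 9 of 3^6 — tricolorable
observation: w = 0 (over 6 crossings) is diagram-only; (-A^3)^(0) removes it from V


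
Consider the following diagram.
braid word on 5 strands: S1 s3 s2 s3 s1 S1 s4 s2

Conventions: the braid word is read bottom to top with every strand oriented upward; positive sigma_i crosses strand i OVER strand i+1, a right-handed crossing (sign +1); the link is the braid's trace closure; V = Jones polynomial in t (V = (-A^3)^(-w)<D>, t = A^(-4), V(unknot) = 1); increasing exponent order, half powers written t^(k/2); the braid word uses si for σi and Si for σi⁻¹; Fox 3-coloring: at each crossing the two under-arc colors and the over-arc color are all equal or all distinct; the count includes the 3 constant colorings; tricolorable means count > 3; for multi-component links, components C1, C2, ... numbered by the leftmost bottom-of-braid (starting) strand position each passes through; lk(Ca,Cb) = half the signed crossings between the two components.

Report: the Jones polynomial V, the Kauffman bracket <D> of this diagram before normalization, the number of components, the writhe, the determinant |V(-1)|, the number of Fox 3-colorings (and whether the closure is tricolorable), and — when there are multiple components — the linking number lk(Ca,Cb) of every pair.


V = t + t^3 - t^4
<D> = -A^-4 + 1 + A^8 (w = +4)
1 component over 8 crossings, w = +4
9 Fox colorings among 3^8, |V(-1)| = 3: tricolorable
why: |V(-1)| = 3: so tricolorable, since 3 divides 3


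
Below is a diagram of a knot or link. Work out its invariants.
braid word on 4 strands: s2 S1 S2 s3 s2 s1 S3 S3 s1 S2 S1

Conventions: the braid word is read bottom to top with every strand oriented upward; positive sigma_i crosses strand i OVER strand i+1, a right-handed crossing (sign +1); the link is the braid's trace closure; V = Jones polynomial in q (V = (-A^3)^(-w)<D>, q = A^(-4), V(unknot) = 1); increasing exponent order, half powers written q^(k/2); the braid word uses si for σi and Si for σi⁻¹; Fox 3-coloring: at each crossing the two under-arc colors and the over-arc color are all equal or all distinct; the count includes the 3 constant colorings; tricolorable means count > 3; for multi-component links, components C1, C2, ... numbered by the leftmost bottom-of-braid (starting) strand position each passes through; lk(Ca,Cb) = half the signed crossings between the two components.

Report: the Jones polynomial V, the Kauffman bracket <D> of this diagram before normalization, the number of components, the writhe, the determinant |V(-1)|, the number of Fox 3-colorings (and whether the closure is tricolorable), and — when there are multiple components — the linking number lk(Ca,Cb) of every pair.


Jones polynomial: V(q) = -q^-5 + q^-4 - q^-3 + 2q^-2 - q^-1 + 2 - q
<D> = A^-7 - 2A^-3 + A - 2A^5 + A^9 - A^13 + A^17; writhe -1
components 1, writhe -1 (11 crossings)
3-colorings: 9 of 3^11, det 9 — tricolorable
note: det 9 = |V(-1)|; divisible by 3, so tricolorable


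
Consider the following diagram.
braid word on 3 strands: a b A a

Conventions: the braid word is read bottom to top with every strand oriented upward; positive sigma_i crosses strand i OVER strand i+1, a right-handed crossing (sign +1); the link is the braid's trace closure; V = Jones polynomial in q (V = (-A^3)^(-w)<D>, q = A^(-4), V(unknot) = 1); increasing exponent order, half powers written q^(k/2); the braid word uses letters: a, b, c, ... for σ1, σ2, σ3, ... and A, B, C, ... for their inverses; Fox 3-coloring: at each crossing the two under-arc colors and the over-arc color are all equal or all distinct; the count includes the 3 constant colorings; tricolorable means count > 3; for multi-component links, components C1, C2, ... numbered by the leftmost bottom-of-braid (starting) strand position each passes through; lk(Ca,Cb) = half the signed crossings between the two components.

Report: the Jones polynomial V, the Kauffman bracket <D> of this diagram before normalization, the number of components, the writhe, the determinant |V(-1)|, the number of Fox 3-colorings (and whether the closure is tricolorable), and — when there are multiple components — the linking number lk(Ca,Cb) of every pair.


Jones polynomial: V(q) = 1
<D> = A^6; writhe +2
components 1, writhe +2 (4 crossings)
3-colorings: 3 of 3^4, det 1 — not tricolorable
note: w = +2 (over 4 crossings) is diagram-only; (-A^3)^(-2) removes it from V


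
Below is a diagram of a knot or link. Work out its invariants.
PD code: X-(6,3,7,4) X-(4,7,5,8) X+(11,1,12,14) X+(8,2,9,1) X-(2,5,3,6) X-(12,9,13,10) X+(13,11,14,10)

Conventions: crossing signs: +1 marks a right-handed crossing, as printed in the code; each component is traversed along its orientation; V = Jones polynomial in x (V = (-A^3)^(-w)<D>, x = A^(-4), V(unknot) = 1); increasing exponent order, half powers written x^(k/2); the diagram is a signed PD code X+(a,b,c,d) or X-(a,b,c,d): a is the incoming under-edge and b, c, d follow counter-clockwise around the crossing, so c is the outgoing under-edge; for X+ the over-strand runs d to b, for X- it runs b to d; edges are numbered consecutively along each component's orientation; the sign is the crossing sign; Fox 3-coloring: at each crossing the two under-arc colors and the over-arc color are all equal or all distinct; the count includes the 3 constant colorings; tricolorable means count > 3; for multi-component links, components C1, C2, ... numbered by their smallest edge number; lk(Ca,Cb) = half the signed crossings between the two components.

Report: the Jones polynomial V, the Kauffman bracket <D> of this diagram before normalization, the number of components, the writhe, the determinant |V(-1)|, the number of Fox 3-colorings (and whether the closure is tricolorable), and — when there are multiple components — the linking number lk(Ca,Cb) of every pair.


V(x) = -x^-4 + x^-3 + x^-1
bracket: -A - A^9 + A^13, w = -1
1 component, writhe -1, over 7 crossings
det 3, colorings 9 of 3^7 — tricolorable
observation: V spans 3 powers of x: at least 3 crossings in any diagram


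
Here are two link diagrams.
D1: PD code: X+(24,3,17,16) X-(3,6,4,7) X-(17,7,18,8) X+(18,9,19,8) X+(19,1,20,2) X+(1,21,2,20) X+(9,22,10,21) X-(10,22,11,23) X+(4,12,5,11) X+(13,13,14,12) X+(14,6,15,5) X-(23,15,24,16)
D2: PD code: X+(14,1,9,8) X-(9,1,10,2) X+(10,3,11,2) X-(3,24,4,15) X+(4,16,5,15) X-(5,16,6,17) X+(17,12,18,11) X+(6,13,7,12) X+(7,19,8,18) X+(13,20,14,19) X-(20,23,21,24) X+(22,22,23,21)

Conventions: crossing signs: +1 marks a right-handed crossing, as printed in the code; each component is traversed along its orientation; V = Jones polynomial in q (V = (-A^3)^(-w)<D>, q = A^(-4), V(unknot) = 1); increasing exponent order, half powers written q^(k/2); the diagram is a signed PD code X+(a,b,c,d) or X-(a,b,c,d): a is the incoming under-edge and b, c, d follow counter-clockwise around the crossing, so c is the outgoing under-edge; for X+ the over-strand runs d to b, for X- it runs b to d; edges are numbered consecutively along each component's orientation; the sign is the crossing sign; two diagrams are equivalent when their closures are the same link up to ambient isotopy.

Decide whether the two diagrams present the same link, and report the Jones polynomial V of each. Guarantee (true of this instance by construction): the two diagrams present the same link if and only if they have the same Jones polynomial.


equivalent: no
V(D1) = 1 + q + q^2 + q^3  (w +4, c 12, <D> = 1 + A^4 + A^8 + A^12)
D2 (bracket A^-8 + 2 + A^8; 12 crossings at w = +4): V = q + 2q^3 + q^5
why: 2 values of V(q) split the 2 diagrams


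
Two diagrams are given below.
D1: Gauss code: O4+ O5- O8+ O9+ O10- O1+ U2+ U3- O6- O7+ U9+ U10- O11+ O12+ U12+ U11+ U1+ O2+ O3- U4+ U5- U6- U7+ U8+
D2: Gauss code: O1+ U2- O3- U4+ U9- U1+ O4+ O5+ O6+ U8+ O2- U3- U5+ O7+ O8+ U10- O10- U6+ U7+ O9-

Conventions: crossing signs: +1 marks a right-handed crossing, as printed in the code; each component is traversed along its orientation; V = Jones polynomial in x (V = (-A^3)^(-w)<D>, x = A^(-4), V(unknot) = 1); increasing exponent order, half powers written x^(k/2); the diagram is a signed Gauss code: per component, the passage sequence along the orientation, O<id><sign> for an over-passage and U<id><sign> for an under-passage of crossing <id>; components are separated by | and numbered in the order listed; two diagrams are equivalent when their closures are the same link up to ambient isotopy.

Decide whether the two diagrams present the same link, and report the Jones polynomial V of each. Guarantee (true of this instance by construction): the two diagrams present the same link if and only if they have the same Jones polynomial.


equivalent: yes
D1 (bracket A^12; 12 crossings at w = +4): V = 1
V(D2) = 1  [10 crossings, <D> = A^6, w = +2]
observation: all 2 diagrams share one V(x), hence one class


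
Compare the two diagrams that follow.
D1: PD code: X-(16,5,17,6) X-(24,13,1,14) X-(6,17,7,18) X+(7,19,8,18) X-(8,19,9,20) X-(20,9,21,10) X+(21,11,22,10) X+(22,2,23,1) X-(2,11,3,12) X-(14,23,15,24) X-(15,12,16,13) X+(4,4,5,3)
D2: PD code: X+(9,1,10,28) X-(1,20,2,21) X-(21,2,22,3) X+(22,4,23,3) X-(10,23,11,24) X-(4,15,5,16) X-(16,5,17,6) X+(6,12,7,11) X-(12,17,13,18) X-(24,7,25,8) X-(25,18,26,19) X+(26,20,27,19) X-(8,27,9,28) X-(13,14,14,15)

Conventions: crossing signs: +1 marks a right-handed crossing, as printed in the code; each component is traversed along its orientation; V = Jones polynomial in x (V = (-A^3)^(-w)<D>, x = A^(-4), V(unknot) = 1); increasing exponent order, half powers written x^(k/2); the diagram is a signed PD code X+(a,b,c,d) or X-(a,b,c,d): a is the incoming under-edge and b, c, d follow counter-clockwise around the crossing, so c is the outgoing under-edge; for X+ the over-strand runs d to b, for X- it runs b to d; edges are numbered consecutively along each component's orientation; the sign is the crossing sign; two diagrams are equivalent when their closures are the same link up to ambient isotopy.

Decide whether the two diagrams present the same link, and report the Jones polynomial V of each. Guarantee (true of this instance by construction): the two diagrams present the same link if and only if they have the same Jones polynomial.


equivalent: yes
V(D1) = -x^-6 + x^-5 - x^-4 + 2x^-3 - x^-2 + x^-1  (w -4, c 12, <D> = A^-8 - A^-4 + 2 - A^4 + A^8 - A^12)
V(D2) = -x^-6 + x^-5 - x^-4 + 2x^-3 - x^-2 + x^-1  (w -6, c 14, <D> = A^-14 - A^-10 + 2A^-6 - A^-2 + A^2 - A^6)
why: from 12 to 14 crossings by R-moves: one link, two diagrams


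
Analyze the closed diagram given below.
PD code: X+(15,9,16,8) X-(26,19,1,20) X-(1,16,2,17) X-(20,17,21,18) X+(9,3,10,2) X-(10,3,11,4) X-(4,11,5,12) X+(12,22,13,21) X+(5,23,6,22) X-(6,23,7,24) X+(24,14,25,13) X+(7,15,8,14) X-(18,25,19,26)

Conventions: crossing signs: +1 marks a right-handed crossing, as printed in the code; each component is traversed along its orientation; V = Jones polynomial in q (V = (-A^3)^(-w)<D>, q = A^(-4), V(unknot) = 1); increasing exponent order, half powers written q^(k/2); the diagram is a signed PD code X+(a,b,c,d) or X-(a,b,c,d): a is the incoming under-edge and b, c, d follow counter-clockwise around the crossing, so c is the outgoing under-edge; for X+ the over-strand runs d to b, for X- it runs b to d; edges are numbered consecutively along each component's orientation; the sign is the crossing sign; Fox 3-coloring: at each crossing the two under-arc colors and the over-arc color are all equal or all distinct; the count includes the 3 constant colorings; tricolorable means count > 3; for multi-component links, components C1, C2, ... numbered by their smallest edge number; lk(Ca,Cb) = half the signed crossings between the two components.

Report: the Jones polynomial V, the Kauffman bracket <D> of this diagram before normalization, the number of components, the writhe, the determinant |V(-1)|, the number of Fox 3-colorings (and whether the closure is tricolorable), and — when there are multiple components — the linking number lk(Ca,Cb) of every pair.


Jones polynomial: V(q) = -q^-3 + 2q^-2 - 2q^-1 + 3 - 2q + 2q^2 - q^3
<D> = A^-15 - 2A^-11 + 2A^-7 - 3A^-3 + 2A - 2A^5 + A^9; writhe -1
components 1, writhe -1 (13 crossings)
3-colorings: 3 of 3^13, det 13 — not tricolorable
note: V spans 6 powers of q: at least 6 crossings in any diagram


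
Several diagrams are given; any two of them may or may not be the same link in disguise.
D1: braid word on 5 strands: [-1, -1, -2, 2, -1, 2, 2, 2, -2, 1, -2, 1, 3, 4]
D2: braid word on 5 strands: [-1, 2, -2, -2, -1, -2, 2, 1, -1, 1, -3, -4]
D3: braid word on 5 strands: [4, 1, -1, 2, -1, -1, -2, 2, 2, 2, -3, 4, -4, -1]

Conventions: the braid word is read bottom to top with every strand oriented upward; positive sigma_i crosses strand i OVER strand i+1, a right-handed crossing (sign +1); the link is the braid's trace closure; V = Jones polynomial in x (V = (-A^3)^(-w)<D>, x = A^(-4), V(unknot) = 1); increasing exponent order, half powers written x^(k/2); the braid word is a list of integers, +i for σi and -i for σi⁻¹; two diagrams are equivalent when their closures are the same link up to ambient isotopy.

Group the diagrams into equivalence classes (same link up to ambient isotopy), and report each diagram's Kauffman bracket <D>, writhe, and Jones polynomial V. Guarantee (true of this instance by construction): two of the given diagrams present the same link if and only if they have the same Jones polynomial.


grouping into links: {D1} | {D2} | {D3}
V(D1) = x^-2 - x^-1 + 1 - x + x^2  (w +2, c 14, <D> = A^-2 - A^2 + A^6 - A^10 + A^14)
D2 (bracket A^-12; 12 crossings at w = -4): V = 1
V(D3) = -x^-3 + 2x^-2 - 2x^-1 + 3 - 2x + 2x^2 - x^3  [14 crossings, <D> = -A^-12 + 2A^-8 - 2A^-4 + 3 - 2A^4 + 2A^8 - A^12, w = 0]
why: 3 values of V(x) split the 3 diagrams


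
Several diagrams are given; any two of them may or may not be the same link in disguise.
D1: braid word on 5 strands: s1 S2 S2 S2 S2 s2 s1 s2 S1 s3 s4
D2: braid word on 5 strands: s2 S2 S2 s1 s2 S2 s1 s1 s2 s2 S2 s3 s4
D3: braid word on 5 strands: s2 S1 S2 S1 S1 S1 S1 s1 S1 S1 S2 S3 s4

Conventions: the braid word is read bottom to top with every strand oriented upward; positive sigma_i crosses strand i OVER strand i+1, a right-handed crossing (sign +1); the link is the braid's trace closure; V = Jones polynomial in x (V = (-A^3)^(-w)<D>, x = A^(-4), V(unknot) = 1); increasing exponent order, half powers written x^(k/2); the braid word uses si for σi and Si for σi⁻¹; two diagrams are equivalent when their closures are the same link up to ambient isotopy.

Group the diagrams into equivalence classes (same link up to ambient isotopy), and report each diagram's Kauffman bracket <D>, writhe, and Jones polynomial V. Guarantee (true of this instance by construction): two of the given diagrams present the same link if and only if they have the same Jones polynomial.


grouping into links: {D1} | {D2} | {D3}
V(D1) = -x^(-5/2) - x^(-1/2)  (w +1, c 11, <D> = A^5 + A^13)
V(D2) = -x^(1/2) - x^(3/2) - x^(5/2) + x^(9/2)  (w +5, c 13, <D> = -A^-3 + A^5 + A^9 + A^13)
D3 (bracket A^-11 + A^-3 - A + A^5 - A^9 + A^13; 13 crossings at w = -7): V = -x^(-17/2) + x^(-15/2) - x^(-13/2) + x^(-11/2) - x^(-9/2) - x^(-5/2)
why: comparing 3 Jones polynomials yields 3 groups


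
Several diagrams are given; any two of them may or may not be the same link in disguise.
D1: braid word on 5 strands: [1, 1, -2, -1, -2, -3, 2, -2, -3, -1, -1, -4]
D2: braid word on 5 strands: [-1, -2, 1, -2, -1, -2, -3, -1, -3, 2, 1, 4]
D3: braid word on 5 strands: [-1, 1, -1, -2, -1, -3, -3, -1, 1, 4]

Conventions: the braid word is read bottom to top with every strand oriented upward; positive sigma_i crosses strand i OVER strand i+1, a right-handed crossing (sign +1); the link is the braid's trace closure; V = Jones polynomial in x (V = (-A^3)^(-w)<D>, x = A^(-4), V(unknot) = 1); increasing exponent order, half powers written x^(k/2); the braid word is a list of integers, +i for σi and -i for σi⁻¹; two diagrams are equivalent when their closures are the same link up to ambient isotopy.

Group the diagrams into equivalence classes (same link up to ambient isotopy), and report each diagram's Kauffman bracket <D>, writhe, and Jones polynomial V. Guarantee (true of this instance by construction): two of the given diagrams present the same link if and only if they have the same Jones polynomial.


classes: {D1, D2, D3}
V(D1) = x^-5 + 2x^-3 + x^-1  [12 crossings, <D> = A^-14 + 2A^-6 + A^2, w = -6]
V(D2) = x^-5 + 2x^-3 + x^-1  (w -4, c 12, <D> = A^-8 + 2 + A^8)
V(D3) = x^-5 + 2x^-3 + x^-1  [10 crossings, <D> = A^-8 + 2 + A^8, w = -4]
note: all 3 diagrams share one V(x), hence one class


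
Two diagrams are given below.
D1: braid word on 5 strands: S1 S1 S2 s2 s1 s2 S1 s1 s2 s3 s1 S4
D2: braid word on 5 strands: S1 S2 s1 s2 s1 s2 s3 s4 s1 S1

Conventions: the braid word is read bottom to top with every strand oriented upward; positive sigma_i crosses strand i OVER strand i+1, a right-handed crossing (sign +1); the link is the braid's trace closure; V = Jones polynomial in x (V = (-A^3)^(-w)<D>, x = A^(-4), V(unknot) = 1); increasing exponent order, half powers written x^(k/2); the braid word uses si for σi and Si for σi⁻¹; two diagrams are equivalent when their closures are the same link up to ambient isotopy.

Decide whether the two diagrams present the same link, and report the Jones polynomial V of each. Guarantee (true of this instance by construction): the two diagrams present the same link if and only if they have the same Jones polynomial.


equivalent: yes
V(D1) = 1 + x + x^2 + x^3  (w +2, c 12, <D> = A^-6 + A^-2 + A^2 + A^6)
V(D2) = 1 + x + x^2 + x^3  (w +4, c 10, <D> = 1 + A^4 + A^8 + A^12)
why: D2 (10 crossings) and D1 (12) are Markov-related braid presentations


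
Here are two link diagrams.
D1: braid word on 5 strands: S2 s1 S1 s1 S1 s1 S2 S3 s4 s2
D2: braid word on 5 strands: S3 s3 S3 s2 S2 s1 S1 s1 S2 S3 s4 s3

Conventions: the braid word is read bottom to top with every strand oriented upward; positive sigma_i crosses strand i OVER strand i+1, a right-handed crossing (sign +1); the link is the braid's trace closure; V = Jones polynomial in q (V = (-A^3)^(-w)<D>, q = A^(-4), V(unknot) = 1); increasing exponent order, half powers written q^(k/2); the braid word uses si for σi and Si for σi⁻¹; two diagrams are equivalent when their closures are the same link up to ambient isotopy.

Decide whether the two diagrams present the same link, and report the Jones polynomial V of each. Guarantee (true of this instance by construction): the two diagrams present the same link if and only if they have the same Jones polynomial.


equivalent: yes
V(D1) = 1  (w 0, c 10, <D> = 1)
V(D2) = 1  [12 crossings, <D> = 1, w = 0]
key observation: Markov moves rewrite D1 (10 crossings) into D2 (12)


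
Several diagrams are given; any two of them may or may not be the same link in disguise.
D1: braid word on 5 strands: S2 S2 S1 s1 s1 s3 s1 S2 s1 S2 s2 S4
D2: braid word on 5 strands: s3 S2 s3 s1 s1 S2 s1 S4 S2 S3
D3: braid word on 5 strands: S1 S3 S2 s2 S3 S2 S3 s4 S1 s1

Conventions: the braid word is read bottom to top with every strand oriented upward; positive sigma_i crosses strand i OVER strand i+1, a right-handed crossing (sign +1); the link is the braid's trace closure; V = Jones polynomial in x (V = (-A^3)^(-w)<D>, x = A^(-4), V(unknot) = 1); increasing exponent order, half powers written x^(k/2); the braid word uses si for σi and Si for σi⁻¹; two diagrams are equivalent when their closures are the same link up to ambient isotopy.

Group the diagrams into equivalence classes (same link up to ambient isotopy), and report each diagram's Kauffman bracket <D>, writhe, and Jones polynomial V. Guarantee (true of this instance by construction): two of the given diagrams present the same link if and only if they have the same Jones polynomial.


equivalence classes: {D1, D2} | {D3}
D1 (bracket -A^-12 + 2A^-8 - 2A^-4 + 3 - 2A^4 + 2A^8 - A^12; 12 crossings at w = 0): V = -x^-3 + 2x^-2 - 2x^-1 + 3 - 2x + 2x^2 - x^3
V(D2) = -x^-3 + 2x^-2 - 2x^-1 + 3 - 2x + 2x^2 - x^3  (w 0, c 10, <D> = -A^-12 + 2A^-8 - 2A^-4 + 3 - 2A^4 + 2A^8 - A^12)
V(D3) = -x^-4 + x^-3 + x^-1  (w -4, c 10, <D> = A^-8 + 1 - A^4)
observation: 2 values of V(x) split the 3 diagrams


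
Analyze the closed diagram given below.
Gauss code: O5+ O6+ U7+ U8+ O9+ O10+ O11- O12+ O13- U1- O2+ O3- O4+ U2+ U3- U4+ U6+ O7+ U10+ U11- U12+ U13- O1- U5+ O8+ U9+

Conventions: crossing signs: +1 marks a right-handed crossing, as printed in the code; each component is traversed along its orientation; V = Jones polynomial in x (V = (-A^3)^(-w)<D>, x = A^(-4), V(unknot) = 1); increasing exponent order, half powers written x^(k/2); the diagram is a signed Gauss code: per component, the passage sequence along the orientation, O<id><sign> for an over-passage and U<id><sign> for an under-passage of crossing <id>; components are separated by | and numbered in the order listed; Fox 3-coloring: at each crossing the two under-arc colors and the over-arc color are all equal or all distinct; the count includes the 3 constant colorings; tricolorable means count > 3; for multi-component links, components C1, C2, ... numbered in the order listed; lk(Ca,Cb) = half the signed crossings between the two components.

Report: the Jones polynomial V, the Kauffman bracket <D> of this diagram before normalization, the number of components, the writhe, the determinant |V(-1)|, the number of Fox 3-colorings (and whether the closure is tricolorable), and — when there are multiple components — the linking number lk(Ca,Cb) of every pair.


Jones polynomial: V(x) = x - x^2 + 2x^3 - x^4 + x^5 - x^6
<D> = A^-9 - A^-5 + A^-1 - 2A^3 + A^7 - A^11; writhe +5
components 1, writhe +5 (13 crossings)
3-colorings: 3 of 3^13, det 7 — not tricolorable
note: |V(-1)| = 7: so not tricolorable, since 3 does not divide 7


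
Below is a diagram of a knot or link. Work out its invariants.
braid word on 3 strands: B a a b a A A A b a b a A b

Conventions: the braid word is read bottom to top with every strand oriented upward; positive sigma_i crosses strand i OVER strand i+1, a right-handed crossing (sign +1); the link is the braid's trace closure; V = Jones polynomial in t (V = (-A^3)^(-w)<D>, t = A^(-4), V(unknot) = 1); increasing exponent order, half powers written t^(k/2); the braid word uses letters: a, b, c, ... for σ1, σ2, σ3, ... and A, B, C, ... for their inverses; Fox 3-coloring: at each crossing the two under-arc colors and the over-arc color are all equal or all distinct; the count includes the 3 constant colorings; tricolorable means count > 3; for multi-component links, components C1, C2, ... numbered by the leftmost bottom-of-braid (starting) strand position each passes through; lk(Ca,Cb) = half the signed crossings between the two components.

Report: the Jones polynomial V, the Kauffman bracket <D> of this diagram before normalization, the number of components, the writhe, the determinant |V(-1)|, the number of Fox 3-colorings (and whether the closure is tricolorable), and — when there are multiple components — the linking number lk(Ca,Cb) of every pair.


V = t - t^2 + 2t^3 - t^4 + t^5 - t^6
<D> = -A^-12 + A^-8 - A^-4 + 2 - A^4 + A^8 (w = +4)
1 component over 14 crossings, w = +4
3 Fox colorings among 3^14, |V(-1)| = 7: not tricolorable
why: V spans 5 powers of t: at least 5 crossings in any diagram
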